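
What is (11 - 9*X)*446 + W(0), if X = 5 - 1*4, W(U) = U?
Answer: 892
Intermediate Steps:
X = 1 (X = 5 - 4 = 1)
(11 - 9*X)*446 + W(0) = (11 - 9*1)*446 + 0 = (11 - 9)*446 + 0 = 2*446 + 0 = 892 + 0 = 892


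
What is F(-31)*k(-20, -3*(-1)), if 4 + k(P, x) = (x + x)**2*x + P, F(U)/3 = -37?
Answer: -9324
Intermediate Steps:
F(U) = -111 (F(U) = 3*(-37) = -111)
k(P, x) = -4 + P + 4*x**3 (k(P, x) = -4 + ((x + x)**2*x + P) = -4 + ((2*x)**2*x + P) = -4 + ((4*x**2)*x + P) = -4 + (4*x**3 + P) = -4 + (P + 4*x**3) = -4 + P + 4*x**3)
F(-31)*k(-20, -3*(-1)) = -111*(-4 - 20 + 4*(-3*(-1))**3) = -111*(-4 - 20 + 4*3**3) = -111*(-4 - 20 + 4*27) = -111*(-4 - 20 + 108) = -111*84 = -9324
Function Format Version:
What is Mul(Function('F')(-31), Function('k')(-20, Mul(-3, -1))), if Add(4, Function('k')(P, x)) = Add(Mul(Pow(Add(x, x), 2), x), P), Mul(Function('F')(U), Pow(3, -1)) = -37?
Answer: -9324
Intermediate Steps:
Function('F')(U) = -111 (Function('F')(U) = Mul(3, -37) = -111)
Function('k')(P, x) = Add(-4, P, Mul(4, Pow(x, 3))) (Function('k')(P, x) = Add(-4, Add(Mul(Pow(Add(x, x), 2), x), P)) = Add(-4, Add(Mul(Pow(Mul(2, x), 2), x), P)) = Add(-4, Add(Mul(Mul(4, Pow(x, 2)), x), P)) = Add(-4, Add(Mul(4, Pow(x, 3)), P)) = Add(-4, Add(P, Mul(4, Pow(x, 3)))) = Add(-4, P, Mul(4, Pow(x, 3))))
Mul(Function('F')(-31), Function('k')(-20, Mul(-3, -1))) = Mul(-111, Add(-4, -20, Mul(4, Pow(Mul(-3, -1), 3)))) = Mul(-111, Add(-4, -20, Mul(4, Pow(3, 3)))) = Mul(-111, Add(-4, -20, Mul(4, 27))) = Mul(-111, Add(-4, -20, 108)) = Mul(-111, 84) = -9324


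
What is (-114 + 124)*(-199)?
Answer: -1990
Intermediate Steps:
(-114 + 124)*(-199) = 10*(-199) = -1990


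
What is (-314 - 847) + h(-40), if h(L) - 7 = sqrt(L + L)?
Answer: -1154 + 4*I*sqrt(5) ≈ -1154.0 + 8.9443*I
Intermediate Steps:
h(L) = 7 + sqrt(2)*sqrt(L) (h(L) = 7 + sqrt(L + L) = 7 + sqrt(2*L) = 7 + sqrt(2)*sqrt(L))
(-314 - 847) + h(-40) = (-314 - 847) + (7 + sqrt(2)*sqrt(-40)) = -1161 + (7 + sqrt(2)*(2*I*sqrt(10))) = -1161 + (7 + 4*I*sqrt(5)) = -1154 + 4*I*sqrt(5)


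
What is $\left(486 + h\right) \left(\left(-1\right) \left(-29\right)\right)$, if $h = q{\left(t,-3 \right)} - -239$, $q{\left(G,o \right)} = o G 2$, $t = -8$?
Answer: $22417$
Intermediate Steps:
$q{\left(G,o \right)} = 2 G o$ ($q{\left(G,o \right)} = G o 2 = 2 G o$)
$h = 287$ ($h = 2 \left(-8\right) \left(-3\right) - -239 = 48 + 239 = 287$)
$\left(486 + h\right) \left(\left(-1\right) \left(-29\right)\right) = \left(486 + 287\right) \left(\left(-1\right) \left(-29\right)\right) = 773 \cdot 29 = 22417$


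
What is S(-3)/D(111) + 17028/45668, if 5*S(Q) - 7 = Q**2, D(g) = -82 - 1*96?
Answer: 1803029/5080565 ≈ 0.35489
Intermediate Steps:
D(g) = -178 (D(g) = -82 - 96 = -178)
S(Q) = 7/5 + Q**2/5
S(-3)/D(111) + 17028/45668 = (7/5 + (1/5)*(-3)**2)/(-178) + 17028/45668 = (7/5 + (1/5)*9)*(-1/178) + 17028*(1/45668) = (7/5 + 9/5)*(-1/178) + 4257/11417 = (16/5)*(-1/178) + 4257/11417 = -8/445 + 4257/11417 = 1803029/5080565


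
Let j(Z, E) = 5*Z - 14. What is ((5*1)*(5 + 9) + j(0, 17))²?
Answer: 3136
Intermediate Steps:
j(Z, E) = -14 + 5*Z
((5*1)*(5 + 9) + j(0, 17))² = ((5*1)*(5 + 9) + (-14 + 5*0))² = (5*14 + (-14 + 0))² = (70 - 14)² = 56² = 3136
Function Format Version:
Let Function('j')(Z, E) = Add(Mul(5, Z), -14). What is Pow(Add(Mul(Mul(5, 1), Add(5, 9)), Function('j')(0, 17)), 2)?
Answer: 3136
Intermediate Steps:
Function('j')(Z, E) = Add(-14, Mul(5, Z))
Pow(Add(Mul(Mul(5, 1), Add(5, 9)), Function('j')(0, 17)), 2) = Pow(Add(Mul(Mul(5, 1), Add(5, 9)), Add(-14, Mul(5, 0))), 2) = Pow(Add(Mul(5, 14), Add(-14, 0)), 2) = Pow(Add(70, -14), 2) = Pow(56, 2) = 3136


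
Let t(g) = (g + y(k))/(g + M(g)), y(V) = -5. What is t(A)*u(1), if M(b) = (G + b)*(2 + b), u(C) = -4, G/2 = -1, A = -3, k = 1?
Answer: 16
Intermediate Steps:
G = -2 (G = 2*(-1) = -2)
M(b) = (-2 + b)*(2 + b)
t(g) = (-5 + g)/(-4 + g + g²) (t(g) = (g - 5)/(g + (-4 + g²)) = (-5 + g)/(-4 + g + g²))
t(A)*u(1) = ((-5 - 3)/(-4 - 3 + (-3)²))*(-4) = (-8/(-4 - 3 + 9))*(-4) = (-8/2)*(-4) = ((½)*(-8))*(-4) = -4*(-4) = 16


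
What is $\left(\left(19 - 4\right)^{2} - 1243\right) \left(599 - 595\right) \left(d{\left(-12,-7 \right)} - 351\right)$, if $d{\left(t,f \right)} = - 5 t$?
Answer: $1184952$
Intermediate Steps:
$\left(\left(19 - 4\right)^{2} - 1243\right) \left(599 - 595\right) \left(d{\left(-12,-7 \right)} - 351\right) = \left(\left(19 - 4\right)^{2} - 1243\right) \left(599 - 595\right) \left(\left(-5\right) \left(-12\right) - 351\right) = \left(15^{2} - 1243\right) 4 \left(60 - 351\right) = \left(225 - 1243\right) 4 \left(-291\right) = \left(-1018\right) \left(-1164\right) = 1184952$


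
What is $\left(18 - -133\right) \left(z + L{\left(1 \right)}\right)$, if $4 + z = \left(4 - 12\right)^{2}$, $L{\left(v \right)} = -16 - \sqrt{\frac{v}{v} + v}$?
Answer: $6644 - 151 \sqrt{2} \approx 6430.5$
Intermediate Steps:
$L{\left(v \right)} = -16 - \sqrt{1 + v}$
$z = 60$ ($z = -4 + \left(4 - 12\right)^{2} = -4 + \left(-8\right)^{2} = -4 + 64 = 60$)
$\left(18 - -133\right) \left(z + L{\left(1 \right)}\right) = \left(18 - -133\right) \left(60 - \left(16 + \sqrt{1 + 1}\right)\right) = \left(18 + 133\right) \left(60 - \left(16 + \sqrt{2}\right)\right) = 151 \left(44 - \sqrt{2}\right) = 6644 - 151 \sqrt{2}$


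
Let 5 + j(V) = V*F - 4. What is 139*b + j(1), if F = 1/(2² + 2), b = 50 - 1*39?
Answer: 9121/6 ≈ 1520.2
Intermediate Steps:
b = 11 (b = 50 - 39 = 11)
F = ⅙ (F = 1/(4 + 2) = 1/6 = ⅙ ≈ 0.16667)
j(V) = -9 + V/6 (j(V) = -5 + (V*(⅙) - 4) = -5 + (V/6 - 4) = -5 + (-4 + V/6) = -9 + V/6)
139*b + j(1) = 139*11 + (-9 + (⅙)*1) = 1529 + (-9 + ⅙) = 1529 - 53/6 = 9121/6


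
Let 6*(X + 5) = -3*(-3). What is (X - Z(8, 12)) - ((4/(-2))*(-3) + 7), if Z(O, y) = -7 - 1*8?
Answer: -3/2 ≈ -1.5000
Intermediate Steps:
X = -7/2 (X = -5 + (-3*(-3))/6 = -5 + (1/6)*9 = -5 + 3/2 = -7/2 ≈ -3.5000)
Z(O, y) = -15 (Z(O, y) = -7 - 8 = -15)
(X - Z(8, 12)) - ((4/(-2))*(-3) + 7) = (-7/2 - 1*(-15)) - ((4/(-2))*(-3) + 7) = (-7/2 + 15) - ((4*(-1/2))*(-3) + 7) = 23/2 - (-2*(-3) + 7) = 23/2 - (6 + 7) = 23/2 - 1*13 = 23/2 - 13 = -3/2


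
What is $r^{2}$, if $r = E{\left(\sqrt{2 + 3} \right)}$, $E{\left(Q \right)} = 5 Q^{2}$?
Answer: $625$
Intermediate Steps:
$r = 25$ ($r = 5 \left(\sqrt{2 + 3}\right)^{2} = 5 \left(\sqrt{5}\right)^{2} = 5 \cdot 5 = 25$)
$r^{2} = 25^{2} = 625$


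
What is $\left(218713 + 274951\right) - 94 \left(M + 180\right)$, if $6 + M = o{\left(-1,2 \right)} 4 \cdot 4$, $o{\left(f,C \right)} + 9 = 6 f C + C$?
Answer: $505884$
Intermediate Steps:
$o{\left(f,C \right)} = -9 + C + 6 C f$ ($o{\left(f,C \right)} = -9 + \left(6 f C + C\right) = -9 + \left(6 C f + C\right) = -9 + \left(C + 6 C f\right) = -9 + C + 6 C f$)
$M = -310$ ($M = -6 + \left(-9 + 2 + 6 \cdot 2 \left(-1\right)\right) 4 \cdot 4 = -6 + \left(-9 + 2 - 12\right) 4 \cdot 4 = -6 + \left(-19\right) 4 \cdot 4 = -6 - 304 = -310$)
$\left(218713 + 274951\right) - 94 \left(M + 180\right) = \left(218713 + 274951\right) - 94 \left(-310 + 180\right) = 493664 - -12220 = 493664 + 12220 = 505884$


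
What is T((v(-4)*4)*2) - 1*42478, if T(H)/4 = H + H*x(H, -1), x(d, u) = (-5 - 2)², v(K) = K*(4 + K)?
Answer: -42478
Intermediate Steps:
x(d, u) = 49 (x(d, u) = (-7)² = 49)
T(H) = 200*H (T(H) = 4*(H + H*49) = 4*(H + 49*H) = 4*(50*H) = 200*H)
T((v(-4)*4)*2) - 1*42478 = 200*((-4*(4 - 4)*4)*2) - 1*42478 = 200*((-4*0*4)*2) - 42478 = 200*((0*4)*2) - 42478 = 200*(0*2) - 42478 = 200*0 - 42478 = 0 - 42478 = -42478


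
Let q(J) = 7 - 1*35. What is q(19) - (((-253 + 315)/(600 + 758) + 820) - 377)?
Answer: -319840/679 ≈ -471.05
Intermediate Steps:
q(J) = -28 (q(J) = 7 - 35 = -28)
q(19) - (((-253 + 315)/(600 + 758) + 820) - 377) = -28 - (((-253 + 315)/(600 + 758) + 820) - 377) = -28 - ((62/1358 + 820) - 377) = -28 - ((62*(1/1358) + 820) - 377) = -28 - ((31/679 + 820) - 377) = -28 - (556811/679 - 377) = -28 - 1*300828/679 = -28 - 300828/679 = -319840/679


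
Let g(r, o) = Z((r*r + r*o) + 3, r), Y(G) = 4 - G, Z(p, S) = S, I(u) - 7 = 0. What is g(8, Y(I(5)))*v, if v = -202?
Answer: -1616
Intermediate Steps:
I(u) = 7 (I(u) = 7 + 0 = 7)
g(r, o) = r
g(8, Y(I(5)))*v = 8*(-202) = -1616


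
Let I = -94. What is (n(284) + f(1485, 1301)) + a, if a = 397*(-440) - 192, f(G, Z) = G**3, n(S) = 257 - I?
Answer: 3274584604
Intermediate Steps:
n(S) = 351 (n(S) = 257 - 1*(-94) = 257 + 94 = 351)
a = -174872 (a = -174680 - 192 = -174872)
(n(284) + f(1485, 1301)) + a = (351 + 1485**3) - 174872 = (351 + 3274759125) - 174872 = 3274759476 - 174872 = 3274584604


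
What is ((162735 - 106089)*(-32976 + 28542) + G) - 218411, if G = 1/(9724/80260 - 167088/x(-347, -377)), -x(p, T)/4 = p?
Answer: -210489068582948380/837311623 ≈ -2.5139e+8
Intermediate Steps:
x(p, T) = -4*p
G = -6962555/837311623 (G = 1/(9724/80260 - 167088/((-4*(-347)))) = 1/(9724*(1/80260) - 167088/1388) = 1/(2431/20065 - 167088*1/1388) = 1/(2431/20065 - 41772/347) = 1/(-837311623/6962555) = -6962555/837311623 ≈ -0.0083154)
((162735 - 106089)*(-32976 + 28542) + G) - 218411 = ((162735 - 106089)*(-32976 + 28542) - 6962555/837311623) - 218411 = (56646*(-4434) - 6962555/837311623) - 218411 = (-251168364 - 6962555/837311623) - 218411 = -210306190514057327/837311623 - 218411 = -210489068582948380/837311623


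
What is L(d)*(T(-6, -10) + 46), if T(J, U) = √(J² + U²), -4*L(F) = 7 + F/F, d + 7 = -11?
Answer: -92 - 4*√34 ≈ -115.32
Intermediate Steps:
d = -18 (d = -7 - 11 = -18)
L(F) = -2 (L(F) = -(7 + F/F)/4 = -(7 + 1)/4 = -¼*8 = -2)
L(d)*(T(-6, -10) + 46) = -2*(√((-6)² + (-10)²) + 46) = -2*(√(36 + 100) + 46) = -2*(√136 + 46) = -2*(2*√34 + 46) = -2*(46 + 2*√34) = -92 - 4*√34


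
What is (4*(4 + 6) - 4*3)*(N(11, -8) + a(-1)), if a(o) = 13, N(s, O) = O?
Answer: 140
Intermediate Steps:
(4*(4 + 6) - 4*3)*(N(11, -8) + a(-1)) = (4*(4 + 6) - 4*3)*(-8 + 13) = (4*10 - 12)*5 = (40 - 12)*5 = 28*5 = 140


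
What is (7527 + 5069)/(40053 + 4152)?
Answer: 12596/44205 ≈ 0.28495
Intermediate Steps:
(7527 + 5069)/(40053 + 4152) = 12596/44205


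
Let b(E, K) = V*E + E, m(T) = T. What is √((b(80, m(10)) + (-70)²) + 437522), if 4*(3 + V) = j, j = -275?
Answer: √436762 ≈ 660.88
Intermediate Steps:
V = -287/4 (V = -3 + (¼)*(-275) = -3 - 275/4 = -287/4 ≈ -71.750)
b(E, K) = -283*E/4 (b(E, K) = -287*E/4 + E = -283*E/4)
√((b(80, m(10)) + (-70)²) + 437522) = √((-283/4*80 + (-70)²) + 437522) = √((-5660 + 4900) + 437522) = √(-760 + 437522) = √436762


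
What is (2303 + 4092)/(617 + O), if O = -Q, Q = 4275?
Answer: -6395/3658 ≈ -1.7482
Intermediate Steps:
O = -4275 (O = -1*4275 = -4275)
(2303 + 4092)/(617 + O) = (2303 + 4092)/(617 - 4275) = 6395/(-3658) = 6395*(-1/3658) = -6395/3658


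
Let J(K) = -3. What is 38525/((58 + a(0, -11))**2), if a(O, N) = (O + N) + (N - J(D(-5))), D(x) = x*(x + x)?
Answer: 38525/1521 ≈ 25.329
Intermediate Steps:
D(x) = 2*x**2 (D(x) = x*(2*x) = 2*x**2)
a(O, N) = 3 + O + 2*N (a(O, N) = (O + N) + (N - 1*(-3)) = (N + O) + (N + 3) = (N + O) + (3 + N) = 3 + O + 2*N)
38525/((58 + a(0, -11))**2) = 38525/((58 + (3 + 0 + 2*(-11)))**2) = 38525/((58 + (3 + 0 - 22))**2) = 38525/((58 - 19)**2) = 38525/(39**2) = 38525/1521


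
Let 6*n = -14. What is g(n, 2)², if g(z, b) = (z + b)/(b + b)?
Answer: 1/144 ≈ 0.0069444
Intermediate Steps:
n = -7/3 (n = (⅙)*(-14) = -7/3 ≈ -2.3333)
g(z, b) = (b + z)/(2*b) (g(z, b) = (b + z)/((2*b)) = (b + z)*(1/(2*b)) = (b + z)/(2*b))
g(n, 2)² = ((½)*(2 - 7/3)/2)² = ((½)*(½)*(-⅓))² = (-1/12)² = 1/144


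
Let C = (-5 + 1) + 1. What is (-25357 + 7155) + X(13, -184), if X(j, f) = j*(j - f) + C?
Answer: -15644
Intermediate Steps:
C = -3 (C = -4 + 1 = -3)
X(j, f) = -3 + j*(j - f) (X(j, f) = j*(j - f) - 3 = -3 + j*(j - f))
(-25357 + 7155) + X(13, -184) = (-25357 + 7155) + (-3 + 13² - 1*(-184)*13) = -18202 + (-3 + 169 + 2392) = -18202 + 2558 = -15644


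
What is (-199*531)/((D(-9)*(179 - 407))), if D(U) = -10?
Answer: -35223/760 ≈ -46.346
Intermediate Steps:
(-199*531)/((D(-9)*(179 - 407))) = (-199*531)/((-10*(179 - 407))) = -105669/((-10*(-228))) = -105669/2280 = -105669*1/2280 = -35223/760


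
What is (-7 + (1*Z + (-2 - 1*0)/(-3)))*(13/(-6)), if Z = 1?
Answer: 104/9 ≈ 11.556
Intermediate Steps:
(-7 + (1*Z + (-2 - 1*0)/(-3)))*(13/(-6)) = (-7 + (1*1 + (-2 - 1*0)/(-3)))*(13/(-6)) = (-7 + (1 + (-2 + 0)*(-⅓)))*(13*(-⅙)) = (-7 + (1 - 2*(-⅓)))*(-13/6) = (-7 + (1 + ⅔))*(-13/6) = (-7 + 5/3)*(-13/6) = -16/3*(-13/6) = 104/9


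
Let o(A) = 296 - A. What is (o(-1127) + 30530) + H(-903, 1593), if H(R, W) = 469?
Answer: 32422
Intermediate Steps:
(o(-1127) + 30530) + H(-903, 1593) = ((296 - 1*(-1127)) + 30530) + 469 = ((296 + 1127) + 30530) + 469 = (1423 + 30530) + 469 = 31953 + 469 = 32422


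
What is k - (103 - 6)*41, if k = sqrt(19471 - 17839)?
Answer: -3977 + 4*sqrt(102) ≈ -3936.6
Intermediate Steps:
k = 4*sqrt(102) (k = sqrt(1632) = 4*sqrt(102) ≈ 40.398)
k - (103 - 6)*41 = 4*sqrt(102) - (103 - 6)*41 = 4*sqrt(102) - 97*41 = 4*sqrt(102) - 1*3977 = 4*sqrt(102) - 3977 = -3977 + 4*sqrt(102)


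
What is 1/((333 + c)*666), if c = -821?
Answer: -1/325008 ≈ -3.0768e-6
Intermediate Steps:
1/((333 + c)*666) = 1/((333 - 821)*666) = (1/666)/(-488) = -1/488*1/666 = -1/325008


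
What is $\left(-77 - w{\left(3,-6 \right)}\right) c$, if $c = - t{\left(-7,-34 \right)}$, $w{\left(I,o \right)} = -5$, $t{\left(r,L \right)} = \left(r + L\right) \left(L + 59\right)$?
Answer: $-73800$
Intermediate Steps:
$t{\left(r,L \right)} = \left(59 + L\right) \left(L + r\right)$ ($t{\left(r,L \right)} = \left(L + r\right) \left(59 + L\right) = \left(59 + L\right) \left(L + r\right)$)
$c = 1025$ ($c = - (\left(-34\right)^{2} + 59 \left(-34\right) + 59 \left(-7\right) - -238) = - (1156 - 2006 - 413 + 238) = \left(-1\right) \left(-1025\right) = 1025$)
$\left(-77 - w{\left(3,-6 \right)}\right) c = \left(-77 - -5\right) 1025 = \left(-77 + 5\right) 1025 = \left(-72\right) 1025 = -73800$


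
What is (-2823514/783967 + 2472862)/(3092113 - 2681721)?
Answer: 3616864515/600249599 ≈ 6.0256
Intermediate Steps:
(-2823514/783967 + 2472862)/(3092113 - 2681721) = (-2823514*1/783967 + 2472862)/410392 = (-42142/11701 + 2472862)*(1/410392) = (28934916120/11701)*(1/410392) = 3616864515/600249599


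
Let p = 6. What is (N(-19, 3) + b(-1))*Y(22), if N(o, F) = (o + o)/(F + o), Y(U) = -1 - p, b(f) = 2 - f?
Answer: -301/8 ≈ -37.625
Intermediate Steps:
Y(U) = -7 (Y(U) = -1 - 1*6 = -1 - 6 = -7)
N(o, F) = 2*o/(F + o) (N(o, F) = (2*o)/(F + o) = 2*o/(F + o))
(N(-19, 3) + b(-1))*Y(22) = (2*(-19)/(3 - 19) + (2 - 1*(-1)))*(-7) = (2*(-19)/(-16) + (2 + 1))*(-7) = (2*(-19)*(-1/16) + 3)*(-7) = (19/8 + 3)*(-7) = (43/8)*(-7) = -301/8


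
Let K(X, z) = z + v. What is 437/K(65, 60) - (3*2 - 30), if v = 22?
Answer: 2405/82 ≈ 29.329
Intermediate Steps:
K(X, z) = 22 + z (K(X, z) = z + 22 = 22 + z)
437/K(65, 60) - (3*2 - 30) = 437/(22 + 60) - (3*2 - 30) = 437/82 - (6 - 30) = 437*(1/82) - 1*(-24) = 437/82 + 24 = 2405/82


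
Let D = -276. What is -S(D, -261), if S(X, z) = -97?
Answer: 97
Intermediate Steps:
-S(D, -261) = -1*(-97) = 97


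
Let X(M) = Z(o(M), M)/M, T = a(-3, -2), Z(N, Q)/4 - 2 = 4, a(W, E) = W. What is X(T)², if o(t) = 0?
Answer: 64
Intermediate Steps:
Z(N, Q) = 24 (Z(N, Q) = 8 + 4*4 = 8 + 16 = 24)
T = -3
X(M) = 24/M
X(T)² = (24/(-3))² = (24*(-⅓))² = (-8)² = 64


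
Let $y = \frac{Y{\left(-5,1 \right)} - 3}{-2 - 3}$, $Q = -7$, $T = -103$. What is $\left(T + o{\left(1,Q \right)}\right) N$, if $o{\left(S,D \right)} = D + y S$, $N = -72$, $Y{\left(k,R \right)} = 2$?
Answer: $\frac{39528}{5} \approx 7905.6$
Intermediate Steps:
$y = \frac{1}{5}$ ($y = \frac{2 - 3}{-2 - 3} = - \frac{1}{-5} = \left(-1\right) \left(- \frac{1}{5}\right) = \frac{1}{5} \approx 0.2$)
$o{\left(S,D \right)} = D + \frac{S}{5}$
$\left(T + o{\left(1,Q \right)}\right) N = \left(-103 + \left(-7 + \frac{1}{5} \cdot 1\right)\right) \left(-72\right) = \left(-103 + \left(-7 + \frac{1}{5}\right)\right) \left(-72\right) = \left(-103 - \frac{34}{5}\right) \left(-72\right) = \left(- \frac{549}{5}\right) \left(-72\right) = \frac{39528}{5}$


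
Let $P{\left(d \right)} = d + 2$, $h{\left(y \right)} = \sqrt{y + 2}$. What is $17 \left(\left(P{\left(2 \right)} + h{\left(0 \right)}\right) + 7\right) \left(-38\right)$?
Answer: $-7106 - 646 \sqrt{2} \approx -8019.6$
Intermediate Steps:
$h{\left(y \right)} = \sqrt{2 + y}$
$P{\left(d \right)} = 2 + d$
$17 \left(\left(P{\left(2 \right)} + h{\left(0 \right)}\right) + 7\right) \left(-38\right) = 17 \left(\left(\left(2 + 2\right) + \sqrt{2 + 0}\right) + 7\right) \left(-38\right) = 17 \left(\left(4 + \sqrt{2}\right) + 7\right) \left(-38\right) = 17 \left(11 + \sqrt{2}\right) \left(-38\right) = \left(187 + 17 \sqrt{2}\right) \left(-38\right) = -7106 - 646 \sqrt{2}$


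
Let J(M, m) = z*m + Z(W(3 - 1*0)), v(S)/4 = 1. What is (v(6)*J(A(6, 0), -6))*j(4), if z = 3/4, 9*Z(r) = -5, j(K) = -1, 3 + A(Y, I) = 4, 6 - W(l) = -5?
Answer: 182/9 ≈ 20.222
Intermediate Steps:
W(l) = 11 (W(l) = 6 - 1*(-5) = 6 + 5 = 11)
A(Y, I) = 1 (A(Y, I) = -3 + 4 = 1)
Z(r) = -5/9 (Z(r) = (⅑)*(-5) = -5/9)
z = ¾ (z = 3*(¼) = ¾ ≈ 0.75000)
v(S) = 4 (v(S) = 4*1 = 4)
J(M, m) = -5/9 + 3*m/4 (J(M, m) = 3*m/4 - 5/9 = -5/9 + 3*m/4)
(v(6)*J(A(6, 0), -6))*j(4) = (4*(-5/9 + (¾)*(-6)))*(-1) = (4*(-5/9 - 9/2))*(-1) = (4*(-91/18))*(-1) = -182/9*(-1) = 182/9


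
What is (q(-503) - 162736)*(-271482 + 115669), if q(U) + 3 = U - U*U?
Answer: 64857317063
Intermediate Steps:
q(U) = -3 + U - U² (q(U) = -3 + (U - U*U) = -3 + (U - U²) = -3 + U - U²)
(q(-503) - 162736)*(-271482 + 115669) = ((-3 - 503 - 1*(-503)²) - 162736)*(-271482 + 115669) = ((-3 - 503 - 1*253009) - 162736)*(-155813) = ((-3 - 503 - 253009) - 162736)*(-155813) = (-253515 - 162736)*(-155813) = -416251*(-155813) = 64857317063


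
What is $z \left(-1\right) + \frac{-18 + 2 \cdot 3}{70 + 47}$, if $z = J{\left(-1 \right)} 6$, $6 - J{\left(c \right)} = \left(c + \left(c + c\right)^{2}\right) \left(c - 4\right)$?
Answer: $- \frac{4918}{39} \approx -126.1$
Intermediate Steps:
$J{\left(c \right)} = 6 - \left(-4 + c\right) \left(c + 4 c^{2}\right)$ ($J{\left(c \right)} = 6 - \left(c + \left(c + c\right)^{2}\right) \left(c - 4\right) = 6 - \left(c + \left(2 c\right)^{2}\right) \left(-4 + c\right) = 6 - \left(c + 4 c^{2}\right) \left(-4 + c\right) = 6 - \left(-4 + c\right) \left(c + 4 c^{2}\right)$)
$z = 126$ ($z = \left(6 - 4 \left(-1\right)^{3} + 4 \left(-1\right) + 15 \left(-1\right)^{2}\right) 6 = \left(6 - -4 - 4 + 15 \cdot 1\right) 6 = \left(6 + 4 - 4 + 15\right) 6 = 21 \cdot 6 = 126$)
$z \left(-1\right) + \frac{-18 + 2 \cdot 3}{70 + 47} = 126 \left(-1\right) + \frac{-18 + 2 \cdot 3}{70 + 47} = -126 + \frac{-18 + 6}{117} = -126 - \frac{4}{39} = - \frac{4918}{39}$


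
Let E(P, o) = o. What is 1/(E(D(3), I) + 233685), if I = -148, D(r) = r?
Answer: 1/233537 ≈ 4.2820e-6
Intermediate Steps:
1/(E(D(3), I) + 233685) = 1/(-148 + 233685) = 1/233537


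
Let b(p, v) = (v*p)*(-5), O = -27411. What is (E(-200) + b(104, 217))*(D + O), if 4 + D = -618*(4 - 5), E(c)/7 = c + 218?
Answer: 3020397058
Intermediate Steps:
E(c) = 1526 + 7*c (E(c) = 7*(c + 218) = 7*(218 + c) = 1526 + 7*c)
b(p, v) = -5*p*v (b(p, v) = (p*v)*(-5) = -5*p*v)
D = 614 (D = -4 - 618*(4 - 5) = -4 - 618*(-1) = -4 - 206*(-3) = -4 + 618 = 614)
(E(-200) + b(104, 217))*(D + O) = ((1526 + 7*(-200)) - 5*104*217)*(614 - 27411) = ((1526 - 1400) - 112840)*(-26797) = (126 - 112840)*(-26797) = -112714*(-26797) = 3020397058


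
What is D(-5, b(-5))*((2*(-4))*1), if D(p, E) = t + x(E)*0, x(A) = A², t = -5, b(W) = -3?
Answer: 40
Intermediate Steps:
D(p, E) = -5 (D(p, E) = -5 + E²*0 = -5 + 0 = -5)
D(-5, b(-5))*((2*(-4))*1) = -5*2*(-4) = -(-40) = -5*(-8) = 40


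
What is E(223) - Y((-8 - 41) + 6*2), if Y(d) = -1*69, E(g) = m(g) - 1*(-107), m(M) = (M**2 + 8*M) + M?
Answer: 51912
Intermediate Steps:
m(M) = M**2 + 9*M
E(g) = 107 + g*(9 + g) (E(g) = g*(9 + g) - 1*(-107) = g*(9 + g) + 107 = 107 + g*(9 + g))
Y(d) = -69
E(223) - Y((-8 - 41) + 6*2) = (107 + 223*(9 + 223)) - 1*(-69) = (107 + 223*232) + 69 = (107 + 51736) + 69 = 51843 + 69 = 51912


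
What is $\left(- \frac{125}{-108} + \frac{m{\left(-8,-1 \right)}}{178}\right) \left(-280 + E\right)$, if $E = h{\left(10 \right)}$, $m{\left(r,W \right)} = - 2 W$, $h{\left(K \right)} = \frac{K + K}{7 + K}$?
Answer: $- \frac{4437035}{13617} \approx -325.85$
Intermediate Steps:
$h{\left(K \right)} = \frac{2 K}{7 + K}$
$E = \frac{20}{17}$ ($E = 2 \cdot 10 \frac{1}{7 + 10} = 2 \cdot 10 \cdot \frac{1}{17} = \frac{20}{17} \approx 1.1765$)
$\left(- \frac{125}{-108} + \frac{m{\left(-8,-1 \right)}}{178}\right) \left(-280 + E\right) = \left(- \frac{125}{-108} + \frac{\left(-2\right) \left(-1\right)}{178}\right) \left(-280 + \frac{20}{17}\right) = \left(\left(-125\right) \left(- \frac{1}{108}\right) + 2 \cdot \frac{1}{178}\right) \left(- \frac{4740}{17}\right) = \left(\frac{125}{108} + \frac{1}{89}\right) \left(- \frac{4740}{17}\right) = \frac{11233}{9612} \left(- \frac{4740}{17}\right) = - \frac{4437035}{13617}$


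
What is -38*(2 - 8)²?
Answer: -1368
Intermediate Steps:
-38*(2 - 8)² = -38*(-6)² = -38*36 = -1368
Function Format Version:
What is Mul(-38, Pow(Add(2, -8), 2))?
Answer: -1368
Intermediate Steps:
Mul(-38, Pow(Add(2, -8), 2)) = Mul(-38, Pow(-6, 2)) = Mul(-38, 36) = -1368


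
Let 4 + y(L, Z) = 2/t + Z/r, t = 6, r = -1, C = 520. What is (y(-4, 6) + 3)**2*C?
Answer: 208000/9 ≈ 23111.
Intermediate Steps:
y(L, Z) = -11/3 - Z (y(L, Z) = -4 + (2/6 + Z/(-1)) = -4 + (2*(1/6) + Z*(-1)) = -4 + (1/3 - Z) = -11/3 - Z)
(y(-4, 6) + 3)**2*C = ((-11/3 - 1*6) + 3)**2*520 = ((-11/3 - 6) + 3)**2*520 = (-29/3 + 3)**2*520 = (-20/3)**2*520 = (400/9)*520 = 208000/9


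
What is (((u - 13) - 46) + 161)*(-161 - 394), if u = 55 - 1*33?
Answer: -68820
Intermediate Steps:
u = 22 (u = 55 - 33 = 22)
(((u - 13) - 46) + 161)*(-161 - 394) = (((22 - 13) - 46) + 161)*(-161 - 394) = ((9 - 46) + 161)*(-555) = (-37 + 161)*(-555) = 124*(-555) = -68820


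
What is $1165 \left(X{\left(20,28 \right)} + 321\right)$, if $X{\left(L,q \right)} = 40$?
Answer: $420565$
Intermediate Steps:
$1165 \left(X{\left(20,28 \right)} + 321\right) = 1165 \left(40 + 321\right) = 1165 \cdot 361 = 420565$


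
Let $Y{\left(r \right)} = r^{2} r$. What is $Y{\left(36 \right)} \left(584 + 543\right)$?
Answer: $52581312$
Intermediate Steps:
$Y{\left(r \right)} = r^{3}$
$Y{\left(36 \right)} \left(584 + 543\right) = 36^{3} \left(584 + 543\right) = 46656 \cdot 1127 = 52581312$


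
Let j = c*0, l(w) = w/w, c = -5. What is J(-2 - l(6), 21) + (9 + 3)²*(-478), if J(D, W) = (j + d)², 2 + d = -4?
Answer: -68796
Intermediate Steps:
l(w) = 1
d = -6 (d = -2 - 4 = -6)
j = 0 (j = -5*0 = 0)
J(D, W) = 36 (J(D, W) = (0 - 6)² = (-6)² = 36)
J(-2 - l(6), 21) + (9 + 3)²*(-478) = 36 + (9 + 3)²*(-478) = 36 + 12²*(-478) = 36 + 144*(-478) = 36 - 68832 = -68796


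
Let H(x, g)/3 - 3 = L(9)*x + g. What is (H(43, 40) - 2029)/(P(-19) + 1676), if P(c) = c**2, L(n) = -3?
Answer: -2287/2037 ≈ -1.1227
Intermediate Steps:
H(x, g) = 9 - 9*x + 3*g (H(x, g) = 9 + 3*(-3*x + g) = 9 + 3*(g - 3*x) = 9 + (-9*x + 3*g) = 9 - 9*x + 3*g)
(H(43, 40) - 2029)/(P(-19) + 1676) = ((9 - 9*43 + 3*40) - 2029)/((-19)**2 + 1676) = ((9 - 387 + 120) - 2029)/(361 + 1676) = (-258 - 2029)/2037 = -2287*1/2037 = -2287/2037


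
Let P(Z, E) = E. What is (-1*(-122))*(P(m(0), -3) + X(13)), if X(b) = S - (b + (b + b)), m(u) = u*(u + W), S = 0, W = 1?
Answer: -5124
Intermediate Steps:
m(u) = u*(1 + u) (m(u) = u*(u + 1) = u*(1 + u))
X(b) = -3*b (X(b) = 0 - (b + (b + b)) = 0 - (b + 2*b) = 0 - 3*b = -3*b)
(-1*(-122))*(P(m(0), -3) + X(13)) = (-1*(-122))*(-3 - 3*13) = 122*(-3 - 39) = 122*(-42) = -5124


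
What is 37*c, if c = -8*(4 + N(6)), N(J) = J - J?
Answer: -1184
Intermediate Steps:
N(J) = 0
c = -32 (c = -8*(4 + 0) = -8*4 = -32)
37*c = 37*(-32) = -1184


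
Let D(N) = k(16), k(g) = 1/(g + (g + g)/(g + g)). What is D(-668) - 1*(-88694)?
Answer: 1507799/17 ≈ 88694.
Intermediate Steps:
k(g) = 1/(1 + g) (k(g) = 1/(g + (2*g)/((2*g))) = 1/(g + (2*g)*(1/(2*g))) = 1/(g + 1) = 1/(1 + g))
D(N) = 1/17 (D(N) = 1/(1 + 16) = 1/17)
D(-668) - 1*(-88694) = 1/17 - 1*(-88694) = 1/17 + 88694 = 1507799/17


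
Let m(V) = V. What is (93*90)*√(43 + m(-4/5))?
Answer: 1674*√1055 ≈ 54373.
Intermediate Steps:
(93*90)*√(43 + m(-4/5)) = (93*90)*√(43 - 4/5) = 8370*√(43 - 4*⅕) = 8370*√(43 - ⅘) = 8370*√(211/5) = 8370*(√1055/5) = 1674*√1055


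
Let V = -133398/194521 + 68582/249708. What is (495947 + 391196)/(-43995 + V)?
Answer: -21545798018123562/1068504448425611 ≈ -20.164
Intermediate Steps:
V = -9984954281/24286724934 (V = -133398*1/194521 + 68582*(1/249708) = -133398/194521 + 34291/124854 = -9984954281/24286724934 ≈ -0.41113)
(495947 + 391196)/(-43995 + V) = (495947 + 391196)/(-43995 - 9984954281/24286724934) = 887143/(-1068504448425611/24286724934) = 887143*(-24286724934/1068504448425611) = -21545798018123562/1068504448425611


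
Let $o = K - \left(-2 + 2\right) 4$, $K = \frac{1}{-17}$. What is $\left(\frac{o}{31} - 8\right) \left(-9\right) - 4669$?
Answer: $- \frac{2422610}{527} \approx -4597.0$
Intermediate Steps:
$K = - \frac{1}{17} \approx -0.058824$
$o = - \frac{1}{17}$ ($o = - \frac{1}{17} - \left(-2 + 2\right) 4 = - \frac{1}{17} - 0 \cdot 4 = - \frac{1}{17} - 0 = - \frac{1}{17} + 0 = - \frac{1}{17} \approx -0.058824$)
$\left(\frac{o}{31} - 8\right) \left(-9\right) - 4669 = \left(- \frac{1}{17 \cdot 31} - 8\right) \left(-9\right) - 4669 = \left(\left(- \frac{1}{17}\right) \frac{1}{31} - 8\right) \left(-9\right) - 4669 = \left(- \frac{1}{527} - 8\right) \left(-9\right) - 4669 = \left(- \frac{4217}{527}\right) \left(-9\right) - 4669 = \frac{37953}{527} - 4669 = - \frac{2422610}{527}$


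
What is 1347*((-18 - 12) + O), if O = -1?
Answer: -41757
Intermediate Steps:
1347*((-18 - 12) + O) = 1347*((-18 - 12) - 1) = 1347*(-30 - 1) = 1347*(-31) = -41757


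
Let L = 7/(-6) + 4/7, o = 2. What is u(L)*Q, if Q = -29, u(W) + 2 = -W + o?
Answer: -725/42 ≈ -17.262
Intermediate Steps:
L = -25/42 (L = 7*(-⅙) + 4*(⅐) = -7/6 + 4/7 = -25/42 ≈ -0.59524)
u(W) = -W (u(W) = -2 + (-W + 2) = -2 + (2 - W) = -W)
u(L)*Q = -1*(-25/42)*(-29) = (25/42)*(-29) = -725/42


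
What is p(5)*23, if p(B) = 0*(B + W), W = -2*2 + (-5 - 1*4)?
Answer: 0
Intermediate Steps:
W = -13 (W = -4 + (-5 - 4) = -4 - 9 = -13)
p(B) = 0 (p(B) = 0*(B - 13) = 0*(-13 + B) = 0)
p(5)*23 = 0*23 = 0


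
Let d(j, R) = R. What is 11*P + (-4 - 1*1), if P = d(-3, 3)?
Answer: 28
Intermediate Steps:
P = 3
11*P + (-4 - 1*1) = 11*3 + (-4 - 1*1) = 33 + (-4 - 1) = 33 - 5 = 28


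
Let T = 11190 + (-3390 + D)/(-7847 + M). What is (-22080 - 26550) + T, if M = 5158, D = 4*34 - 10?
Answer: -100672896/2689 ≈ -37439.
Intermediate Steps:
D = 126 (D = 136 - 10 = 126)
T = 30093174/2689 (T = 11190 + (-3390 + 126)/(-7847 + 5158) = 11190 - 3264/(-2689) = 11190 - 3264*(-1/2689) = 11190 + 3264/2689 = 30093174/2689 ≈ 11191.)
(-22080 - 26550) + T = (-22080 - 26550) + 30093174/2689 = -48630 + 30093174/2689 = -100672896/2689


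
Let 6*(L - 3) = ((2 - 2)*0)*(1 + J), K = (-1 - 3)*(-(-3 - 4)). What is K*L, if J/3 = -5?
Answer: -84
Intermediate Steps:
J = -15 (J = 3*(-5) = -15)
K = -28 (K = -(-4)*(-7) = -4*7 = -28)
L = 3 (L = 3 + (((2 - 2)*0)*(1 - 15))/6 = 3 + ((0*0)*(-14))/6 = 3 + (0*(-14))/6 = 3 + (1/6)*0 = 3 + 0 = 3)
K*L = -28*3 = -84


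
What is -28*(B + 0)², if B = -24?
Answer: -16128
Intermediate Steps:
-28*(B + 0)² = -28*(-24 + 0)² = -28*(-24)² = -28*576 = -16128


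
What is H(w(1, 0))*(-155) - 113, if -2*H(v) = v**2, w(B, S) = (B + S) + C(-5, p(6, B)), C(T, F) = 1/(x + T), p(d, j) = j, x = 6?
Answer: 197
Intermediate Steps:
C(T, F) = 1/(6 + T)
w(B, S) = 1 + B + S (w(B, S) = (B + S) + 1/(6 - 5) = (B + S) + 1/1 = (B + S) + 1 = 1 + B + S)
H(v) = -v**2/2
H(w(1, 0))*(-155) - 113 = -(1 + 1 + 0)**2/2*(-155) - 113 = -1/2*2**2*(-155) - 113 = -1/2*4*(-155) - 113 = -2*(-155) - 113 = 310 - 113 = 197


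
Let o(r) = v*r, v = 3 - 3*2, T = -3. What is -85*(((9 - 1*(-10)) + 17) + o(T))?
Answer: -3825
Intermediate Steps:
v = -3 (v = 3 - 6 = -3)
o(r) = -3*r
-85*(((9 - 1*(-10)) + 17) + o(T)) = -85*(((9 - 1*(-10)) + 17) - 3*(-3)) = -85*(((9 + 10) + 17) + 9) = -85*((19 + 17) + 9) = -85*(36 + 9) = -85*45 = -3825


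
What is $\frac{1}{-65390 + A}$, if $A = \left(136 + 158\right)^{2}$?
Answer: $\frac{1}{21046} \approx 4.7515 \cdot 10^{-5}$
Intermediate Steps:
$A = 86436$ ($A = 294^{2} = 86436$)
$\frac{1}{-65390 + A} = \frac{1}{-65390 + 86436} = \frac{1}{21046}$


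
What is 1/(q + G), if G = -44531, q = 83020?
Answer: 1/38489 ≈ 2.5981e-5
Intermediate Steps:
1/(q + G) = 1/(83020 - 44531) = 1/38489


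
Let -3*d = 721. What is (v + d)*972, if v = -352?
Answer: -575748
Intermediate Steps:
d = -721/3 (d = -⅓*721 = -721/3 ≈ -240.33)
(v + d)*972 = (-352 - 721/3)*972 = -1777/3*972 = -575748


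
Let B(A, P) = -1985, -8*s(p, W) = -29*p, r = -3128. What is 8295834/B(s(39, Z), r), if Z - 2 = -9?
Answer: -8295834/1985 ≈ -4179.3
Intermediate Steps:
Z = -7 (Z = 2 - 9 = -7)
s(p, W) = 29*p/8 (s(p, W) = -(-29)*p/8 = 29*p/8)
8295834/B(s(39, Z), r) = 8295834/(-1985) = 8295834*(-1/1985) = -8295834/1985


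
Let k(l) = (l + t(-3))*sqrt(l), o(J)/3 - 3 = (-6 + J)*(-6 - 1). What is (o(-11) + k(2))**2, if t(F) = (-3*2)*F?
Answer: 134756 + 14640*sqrt(2) ≈ 1.5546e+5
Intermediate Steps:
t(F) = -6*F
o(J) = 135 - 21*J (o(J) = 9 + 3*((-6 + J)*(-6 - 1)) = 9 + 3*((-6 + J)*(-7)) = 9 + 3*(42 - 7*J) = 9 + (126 - 21*J) = 135 - 21*J)
k(l) = sqrt(l)*(18 + l) (k(l) = (l - 6*(-3))*sqrt(l) = (l + 18)*sqrt(l) = (18 + l)*sqrt(l) = sqrt(l)*(18 + l))
(o(-11) + k(2))**2 = ((135 - 21*(-11)) + sqrt(2)*(18 + 2))**2 = ((135 + 231) + sqrt(2)*20)**2 = (366 + 20*sqrt(2))**2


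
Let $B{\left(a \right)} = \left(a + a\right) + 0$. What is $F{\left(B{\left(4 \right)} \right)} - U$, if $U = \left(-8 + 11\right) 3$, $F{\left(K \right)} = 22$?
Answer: $13$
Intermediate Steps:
$B{\left(a \right)} = 2 a$ ($B{\left(a \right)} = 2 a + 0 = 2 a$)
$U = 9$ ($U = 3 \cdot 3 = 9$)
$F{\left(B{\left(4 \right)} \right)} - U = 22 - 9 = 13$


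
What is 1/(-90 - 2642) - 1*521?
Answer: -1423373/2732 ≈ -521.00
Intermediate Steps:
1/(-90 - 2642) - 1*521 = 1/(-2732) - 521 = -1/2732 - 521 = -1423373/2732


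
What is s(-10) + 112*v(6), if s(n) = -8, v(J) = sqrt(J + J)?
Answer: -8 + 224*sqrt(3) ≈ 379.98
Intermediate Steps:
v(J) = sqrt(2)*sqrt(J) (v(J) = sqrt(2*J) = sqrt(2)*sqrt(J))
s(-10) + 112*v(6) = -8 + 112*(sqrt(2)*sqrt(6)) = -8 + 112*(2*sqrt(3)) = -8 + 224*sqrt(3)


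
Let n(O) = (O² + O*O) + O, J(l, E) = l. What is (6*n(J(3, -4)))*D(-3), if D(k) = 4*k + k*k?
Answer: -378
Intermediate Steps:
D(k) = k² + 4*k (D(k) = 4*k + k² = k² + 4*k)
n(O) = O + 2*O² (n(O) = (O² + O²) + O = 2*O² + O = O + 2*O²)
(6*n(J(3, -4)))*D(-3) = (6*(3*(1 + 2*3)))*(-3*(4 - 3)) = (6*(3*(1 + 6)))*(-3*1) = (6*(3*7))*(-3) = (6*21)*(-3) = 126*(-3) = -378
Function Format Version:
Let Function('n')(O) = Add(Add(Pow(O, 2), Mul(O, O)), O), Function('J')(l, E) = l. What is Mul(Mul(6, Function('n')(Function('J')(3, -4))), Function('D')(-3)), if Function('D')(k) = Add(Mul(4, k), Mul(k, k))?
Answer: -378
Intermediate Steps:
Function('D')(k) = Add(Pow(k, 2), Mul(4, k)) (Function('D')(k) = Add(Mul(4, k), Pow(k, 2)) = Add(Pow(k, 2), Mul(4, k)))
Function('n')(O) = Add(O, Mul(2, Pow(O, 2))) (Function('n')(O) = Add(Add(Pow(O, 2), Pow(O, 2)), O) = Add(Mul(2, Pow(O, 2)), O) = Add(O, Mul(2, Pow(O, 2))))
Mul(Mul(6, Function('n')(Function('J')(3, -4))), Function('D')(-3)) = Mul(Mul(6, Mul(3, Add(1, Mul(2, 3)))), Mul(-3, Add(4, -3))) = Mul(Mul(6, Mul(3, Add(1, 6))), Mul(-3, 1)) = Mul(Mul(6, Mul(3, 7)), -3) = Mul(Mul(6, 21), -3) = Mul(126, -3) = -378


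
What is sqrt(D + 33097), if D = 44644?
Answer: 17*sqrt(269) ≈ 278.82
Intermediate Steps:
sqrt(D + 33097) = sqrt(44644 + 33097) = sqrt(77741) = 17*sqrt(269)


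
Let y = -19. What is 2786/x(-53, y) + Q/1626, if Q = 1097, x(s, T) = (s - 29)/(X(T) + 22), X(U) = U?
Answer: -6750077/66666 ≈ -101.25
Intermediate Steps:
x(s, T) = (-29 + s)/(22 + T) (x(s, T) = (s - 29)/(T + 22) = (-29 + s)/(22 + T))
2786/x(-53, y) + Q/1626 = 2786/(((-29 - 53)/(22 - 19))) + 1097/1626 = 2786/((-82/3)) + 1097*(1/1626) = 2786/(((⅓)*(-82))) + 1097/1626 = 2786/(-82/3) + 1097/1626 = 2786*(-3/82) + 1097/1626 = -4179/41 + 1097/1626 = -6750077/66666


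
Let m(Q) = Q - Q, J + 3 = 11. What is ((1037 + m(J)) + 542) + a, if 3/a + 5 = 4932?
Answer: 7779736/4927 ≈ 1579.0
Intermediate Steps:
J = 8 (J = -3 + 11 = 8)
m(Q) = 0
a = 3/4927 (a = 3/(-5 + 4932) = 3/4927 ≈ 0.00060889)
((1037 + m(J)) + 542) + a = ((1037 + 0) + 542) + 3/4927 = (1037 + 542) + 3/4927 = 1579 + 3/4927 = 7779736/4927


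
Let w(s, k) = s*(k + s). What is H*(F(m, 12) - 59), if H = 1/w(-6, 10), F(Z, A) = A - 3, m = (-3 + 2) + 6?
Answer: 25/12 ≈ 2.0833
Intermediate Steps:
m = 5 (m = -1 + 6 = 5)
F(Z, A) = -3 + A
H = -1/24 (H = 1/(-6*(10 - 6)) = 1/(-6*4) = 1/(-24) = -1/24 ≈ -0.041667)
H*(F(m, 12) - 59) = -((-3 + 12) - 59)/24 = -(9 - 59)/24 = -1/24*(-50) = 25/12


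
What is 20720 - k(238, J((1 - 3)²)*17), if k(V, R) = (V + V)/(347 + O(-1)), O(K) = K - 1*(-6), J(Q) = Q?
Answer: 1823241/88 ≈ 20719.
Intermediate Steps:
O(K) = 6 + K (O(K) = K + 6 = 6 + K)
k(V, R) = V/176 (k(V, R) = (V + V)/(347 + (6 - 1)) = (2*V)/(347 + 5) = (2*V)/352 = (2*V)*(1/352) = V/176)
20720 - k(238, J((1 - 3)²)*17) = 20720 - 238/176 = 20720 - 1*119/88 = 20720 - 119/88 = 1823241/88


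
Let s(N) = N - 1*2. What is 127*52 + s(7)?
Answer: 6609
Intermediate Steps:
s(N) = -2 + N (s(N) = N - 2 = -2 + N)
127*52 + s(7) = 127*52 + (-2 + 7) = 6604 + 5 = 6609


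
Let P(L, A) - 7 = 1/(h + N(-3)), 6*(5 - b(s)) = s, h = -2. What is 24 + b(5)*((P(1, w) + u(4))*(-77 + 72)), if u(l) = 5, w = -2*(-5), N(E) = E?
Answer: -1331/6 ≈ -221.83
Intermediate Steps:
b(s) = 5 - s/6
w = 10
P(L, A) = 34/5 (P(L, A) = 7 + 1/(-2 - 3) = 7 + 1/(-5) = 7 - ⅕ = 34/5)
24 + b(5)*((P(1, w) + u(4))*(-77 + 72)) = 24 + (5 - ⅙*5)*((34/5 + 5)*(-77 + 72)) = 24 + (5 - ⅚)*((59/5)*(-5)) = 24 + (25/6)*(-59) = 24 - 1475/6 = -1331/6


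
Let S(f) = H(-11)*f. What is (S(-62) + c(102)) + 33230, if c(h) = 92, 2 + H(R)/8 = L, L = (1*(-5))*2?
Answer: 39274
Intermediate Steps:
L = -10 (L = -5*2 = -10)
H(R) = -96 (H(R) = -16 + 8*(-10) = -16 - 80 = -96)
S(f) = -96*f
(S(-62) + c(102)) + 33230 = (-96*(-62) + 92) + 33230 = (5952 + 92) + 33230 = 6044 + 33230 = 39274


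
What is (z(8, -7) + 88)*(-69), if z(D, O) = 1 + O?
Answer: -5658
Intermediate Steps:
(z(8, -7) + 88)*(-69) = ((1 - 7) + 88)*(-69) = (-6 + 88)*(-69) = 82*(-69) = -5658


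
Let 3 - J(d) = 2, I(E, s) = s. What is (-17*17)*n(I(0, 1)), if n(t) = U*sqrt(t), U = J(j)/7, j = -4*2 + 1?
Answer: -289/7 ≈ -41.286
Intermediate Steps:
j = -7 (j = -8 + 1 = -7)
J(d) = 1 (J(d) = 3 - 1*2 = 3 - 2 = 1)
U = 1/7 ≈ 0.14286
n(t) = sqrt(t)/7
(-17*17)*n(I(0, 1)) = (-17*17)*(sqrt(1)/7) = -289/7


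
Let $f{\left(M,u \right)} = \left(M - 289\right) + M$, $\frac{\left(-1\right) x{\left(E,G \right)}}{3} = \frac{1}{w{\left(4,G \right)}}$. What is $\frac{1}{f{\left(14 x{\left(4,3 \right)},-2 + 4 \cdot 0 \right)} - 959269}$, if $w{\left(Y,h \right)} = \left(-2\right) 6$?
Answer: $- \frac{1}{959551} \approx -1.0422 \cdot 10^{-6}$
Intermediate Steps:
$w{\left(Y,h \right)} = -12$
$x{\left(E,G \right)} = \frac{1}{4}$ ($x{\left(E,G \right)} = - \frac{3}{-12} = \left(-3\right) \left(- \frac{1}{12}\right) = \frac{1}{4}$)
$f{\left(M,u \right)} = -289 + 2 M$ ($f{\left(M,u \right)} = \left(-289 + M\right) + M = -289 + 2 M$)
$\frac{1}{f{\left(14 x{\left(4,3 \right)},-2 + 4 \cdot 0 \right)} - 959269} = \frac{1}{\left(-289 + 2 \cdot 14 \cdot \frac{1}{4}\right) - 959269} = \frac{1}{\left(-289 + 2 \cdot \frac{7}{2}\right) - 959269} = \frac{1}{\left(-289 + 7\right) - 959269} = \frac{1}{-282 - 959269} = \frac{1}{-959551} = - \frac{1}{959551}$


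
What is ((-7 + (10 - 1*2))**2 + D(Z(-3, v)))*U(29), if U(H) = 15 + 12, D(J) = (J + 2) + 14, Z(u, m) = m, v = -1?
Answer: 432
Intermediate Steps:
D(J) = 16 + J (D(J) = (2 + J) + 14 = 16 + J)
U(H) = 27
((-7 + (10 - 1*2))**2 + D(Z(-3, v)))*U(29) = ((-7 + (10 - 1*2))**2 + (16 - 1))*27 = ((-7 + (10 - 2))**2 + 15)*27 = ((-7 + 8)**2 + 15)*27 = (1**2 + 15)*27 = (1 + 15)*27 = 16*27 = 432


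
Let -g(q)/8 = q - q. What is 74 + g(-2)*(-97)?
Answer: 74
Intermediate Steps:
g(q) = 0 (g(q) = -8*(q - q) = -8*0 = 0)
74 + g(-2)*(-97) = 74 + 0*(-97) = 74 + 0 = 74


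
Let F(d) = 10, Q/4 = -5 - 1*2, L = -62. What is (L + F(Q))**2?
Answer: 2704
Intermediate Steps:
Q = -28 (Q = 4*(-5 - 1*2) = 4*(-5 - 2) = 4*(-7) = -28)
(L + F(Q))**2 = (-62 + 10)**2 = (-52)**2 = 2704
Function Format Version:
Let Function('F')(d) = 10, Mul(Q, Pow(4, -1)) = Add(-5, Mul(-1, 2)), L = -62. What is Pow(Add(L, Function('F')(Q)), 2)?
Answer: 2704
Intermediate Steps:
Q = -28 (Q = Mul(4, Add(-5, Mul(-1, 2))) = Mul(4, Add(-5, -2)) = Mul(4, -7) = -28)
Pow(Add(L, Function('F')(Q)), 2) = Pow(Add(-62, 10), 2) = Pow(-52, 2) = 2704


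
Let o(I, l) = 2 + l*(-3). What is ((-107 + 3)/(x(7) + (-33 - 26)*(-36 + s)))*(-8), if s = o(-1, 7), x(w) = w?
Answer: 208/813 ≈ 0.25584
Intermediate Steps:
o(I, l) = 2 - 3*l
s = -19 (s = 2 - 3*7 = 2 - 21 = -19)
((-107 + 3)/(x(7) + (-33 - 26)*(-36 + s)))*(-8) = ((-107 + 3)/(7 + (-33 - 26)*(-36 - 19)))*(-8) = -104/(7 - 59*(-55))*(-8) = -104/(7 + 3245)*(-8) = -104/3252*(-8) = -104*1/3252*(-8) = -26/813*(-8) = 208/813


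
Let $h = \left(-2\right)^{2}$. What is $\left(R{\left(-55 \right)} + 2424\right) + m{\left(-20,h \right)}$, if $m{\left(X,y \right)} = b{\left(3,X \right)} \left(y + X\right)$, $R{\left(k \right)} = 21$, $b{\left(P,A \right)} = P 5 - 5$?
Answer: $2285$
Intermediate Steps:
$b{\left(P,A \right)} = -5 + 5 P$ ($b{\left(P,A \right)} = 5 P - 5 = -5 + 5 P$)
$h = 4$
$m{\left(X,y \right)} = 10 X + 10 y$ ($m{\left(X,y \right)} = \left(-5 + 5 \cdot 3\right) \left(y + X\right) = \left(-5 + 15\right) \left(X + y\right) = 10 \left(X + y\right) = 10 X + 10 y$)
$\left(R{\left(-55 \right)} + 2424\right) + m{\left(-20,h \right)} = \left(21 + 2424\right) + \left(10 \left(-20\right) + 10 \cdot 4\right) = 2445 + \left(-200 + 40\right) = 2445 - 160 = 2285$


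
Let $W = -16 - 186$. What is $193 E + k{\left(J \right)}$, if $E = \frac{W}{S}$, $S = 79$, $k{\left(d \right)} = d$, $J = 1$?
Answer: $- \frac{38907}{79} \approx -492.49$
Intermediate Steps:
$W = -202$ ($W = -16 - 186 = -202$)
$E = - \frac{202}{79} \approx -2.557$
$193 E + k{\left(J \right)} = 193 \left(- \frac{202}{79}\right) + 1 = - \frac{38986}{79} + 1 = - \frac{38907}{79}$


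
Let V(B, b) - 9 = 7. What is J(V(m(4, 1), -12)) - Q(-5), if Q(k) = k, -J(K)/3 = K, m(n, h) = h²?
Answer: -43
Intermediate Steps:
V(B, b) = 16 (V(B, b) = 9 + 7 = 16)
J(K) = -3*K
J(V(m(4, 1), -12)) - Q(-5) = -3*16 - 1*(-5) = -48 + 5 = -43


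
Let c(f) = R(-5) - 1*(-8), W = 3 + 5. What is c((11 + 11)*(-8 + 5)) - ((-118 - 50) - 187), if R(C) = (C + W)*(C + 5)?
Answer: 363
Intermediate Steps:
W = 8
R(C) = (5 + C)*(8 + C) (R(C) = (C + 8)*(C + 5) = (8 + C)*(5 + C) = (5 + C)*(8 + C))
c(f) = 8 (c(f) = (40 + (-5)² + 13*(-5)) - 1*(-8) = (40 + 25 - 65) + 8 = 0 + 8 = 8)
c((11 + 11)*(-8 + 5)) - ((-118 - 50) - 187) = 8 - ((-118 - 50) - 187) = 8 - (-168 - 187) = 8 - 1*(-355) = 8 + 355 = 363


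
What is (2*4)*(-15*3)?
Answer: -360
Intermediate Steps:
(2*4)*(-15*3) = 8*(-45) = -360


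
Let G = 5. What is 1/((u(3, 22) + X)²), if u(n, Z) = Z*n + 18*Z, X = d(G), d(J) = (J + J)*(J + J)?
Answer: 1/315844 ≈ 3.1661e-6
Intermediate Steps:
d(J) = 4*J² (d(J) = (2*J)*(2*J) = 4*J²)
X = 100 (X = 4*5² = 4*25 = 100)
u(n, Z) = 18*Z + Z*n
1/((u(3, 22) + X)²) = 1/((22*(18 + 3) + 100)²) = 1/((22*21 + 100)²) = 1/((462 + 100)²) = 1/(562²) = 1/315844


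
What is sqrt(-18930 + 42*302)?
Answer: 3*I*sqrt(694) ≈ 79.032*I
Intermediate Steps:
sqrt(-18930 + 42*302) = sqrt(-18930 + 12684) = sqrt(-6246) = 3*I*sqrt(694)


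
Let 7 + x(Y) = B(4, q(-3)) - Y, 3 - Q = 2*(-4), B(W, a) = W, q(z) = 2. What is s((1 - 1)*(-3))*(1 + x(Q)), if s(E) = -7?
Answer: 91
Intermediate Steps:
Q = 11 (Q = 3 - 2*(-4) = 3 - 1*(-8) = 3 + 8 = 11)
x(Y) = -3 - Y (x(Y) = -7 + (4 - Y) = -3 - Y)
s((1 - 1)*(-3))*(1 + x(Q)) = -7*(1 + (-3 - 1*11)) = -7*(1 + (-3 - 11)) = -7*(1 - 14) = -7*(-13) = 91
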